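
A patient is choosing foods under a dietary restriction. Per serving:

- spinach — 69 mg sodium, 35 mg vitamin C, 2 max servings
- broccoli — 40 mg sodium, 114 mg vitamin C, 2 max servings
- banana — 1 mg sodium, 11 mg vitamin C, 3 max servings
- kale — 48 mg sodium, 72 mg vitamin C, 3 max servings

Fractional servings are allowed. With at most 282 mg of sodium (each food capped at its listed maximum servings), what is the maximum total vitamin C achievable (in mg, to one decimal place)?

504.9 mg

Vitamin C per mg sodium: banana 11, broccoli 2.85, kale 1.5, spinach 0.5072.
Take 3 servings of banana: uses 3 mg sodium, +33.0 mg vitamin C (running total 33.0 mg).
Take 2 servings of broccoli: uses 80 mg sodium, +228.0 mg vitamin C (running total 261.0 mg).
Take 3 servings of kale: uses 144 mg sodium, +216.0 mg vitamin C (running total 477.0 mg).
Take 0.7971 servings of spinach: uses 55 mg sodium, +27.9 mg vitamin C (running total 504.9 mg).
Filling greedily by vitamin C-per-mg sodium is optimal for one linear limit, giving 504.9 mg.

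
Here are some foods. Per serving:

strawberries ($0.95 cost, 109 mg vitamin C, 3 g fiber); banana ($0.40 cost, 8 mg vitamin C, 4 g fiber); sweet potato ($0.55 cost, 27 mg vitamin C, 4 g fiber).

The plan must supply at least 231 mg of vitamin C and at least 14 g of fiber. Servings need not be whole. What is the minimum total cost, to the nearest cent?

An LP optimum is at a vertex; with two nutrient constraints at most two foods are used. Check each candidate.
strawberries only: max(231/109, 14/3) = 4.667 servings → $4.43.
banana only: max(231/8, 14/4) = 28.88 servings → $11.55.
sweet potato only: max(231/27, 14/4) = 8.556 servings → $4.71.
strawberries + banana with both tight: 1.971 servings and 2.022 servings → $2.68.
strawberries + sweet potato with both tight: 1.538 servings and 2.346 servings → $2.75.
banana + sweet potato with both targets exact would need a negative amount; discard.
Cheapest feasible corner: $2.68.

$2.68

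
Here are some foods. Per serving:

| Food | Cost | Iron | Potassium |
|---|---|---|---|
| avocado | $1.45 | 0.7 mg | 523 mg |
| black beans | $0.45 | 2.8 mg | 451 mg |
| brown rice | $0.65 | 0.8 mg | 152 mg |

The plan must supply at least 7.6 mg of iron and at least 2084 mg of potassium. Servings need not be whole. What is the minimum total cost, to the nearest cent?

The cheapest plan sits at a corner of the feasible region — with two constraints it uses at most two foods.
avocado only: max(7.6/0.7, 2084/523) = 10.86 servings → $15.74.
black beans only: max(7.6/2.8, 2084/451) = 4.621 servings → $2.08.
brown rice only: max(7.6/0.8, 2084/152) = 13.71 servings → $8.91.
avocado + black beans with both tight: 2.096 servings and 2.19 servings → $4.02.
avocado + brown rice with both tight: 1.641 servings and 8.064 servings → $7.62.
black beans + brown rice: the both-tight solution has a negative serving — not a feasible corner.
Cheapest feasible corner: $2.08.

$2.08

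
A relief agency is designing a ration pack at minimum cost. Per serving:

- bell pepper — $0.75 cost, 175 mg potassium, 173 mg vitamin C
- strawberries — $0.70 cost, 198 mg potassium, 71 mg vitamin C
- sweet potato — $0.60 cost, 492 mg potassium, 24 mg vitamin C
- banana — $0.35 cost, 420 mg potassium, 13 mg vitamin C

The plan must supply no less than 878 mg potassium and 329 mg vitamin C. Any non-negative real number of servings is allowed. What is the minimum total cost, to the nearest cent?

Check every corner: each single food scaled to meet both minima, and each pair solved so both constraints bind.
bell pepper only: max(878/175, 329/173) = 5.017 servings → $3.76.
strawberries only: max(878/198, 329/71) = 4.634 servings → $3.24.
sweet potato only: max(878/492, 329/24) = 13.71 servings → $8.22.
banana only: max(878/420, 329/13) = 25.31 servings → $8.86.
bell pepper + strawberries with both tight: 0.1285 servings and 4.321 servings → $3.12.
bell pepper + sweet potato with both tight: 1.74 servings and 1.166 servings → $2.00.
bell pepper + banana with both tight: 1.801 servings and 1.34 servings → $1.82.
strawberries + sweet potato: intersection lies outside the first quadrant.
strawberries + banana: intersection lies outside the first quadrant.
sweet potato + banana: the both-tight solution has a negative serving — not a feasible corner.
Cheapest feasible corner: $1.82.

$1.82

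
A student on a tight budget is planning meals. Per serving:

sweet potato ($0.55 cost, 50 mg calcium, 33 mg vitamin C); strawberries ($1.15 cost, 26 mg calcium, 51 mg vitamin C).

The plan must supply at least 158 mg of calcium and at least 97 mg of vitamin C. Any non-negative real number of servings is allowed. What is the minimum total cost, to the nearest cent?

$1.74

Minimising a linear cost over {calcium ≥ 158, vitamin C ≥ 97, servings ≥ 0} — the optimum is at a vertex, using one or two foods.
sweet potato only: max(158/50, 97/33) = 3.16 servings → $1.74.
strawberries only: max(158/26, 97/51) = 6.077 servings → $6.99.
sweet potato + strawberries: intersection lies outside the first quadrant.
So the least-cost plan costs $1.74.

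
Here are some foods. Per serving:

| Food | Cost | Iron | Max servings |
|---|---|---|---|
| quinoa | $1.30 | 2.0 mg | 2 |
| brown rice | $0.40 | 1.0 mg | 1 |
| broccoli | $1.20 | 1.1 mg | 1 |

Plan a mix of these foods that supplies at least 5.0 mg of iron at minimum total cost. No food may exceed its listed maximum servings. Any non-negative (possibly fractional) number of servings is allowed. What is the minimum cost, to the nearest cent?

Cost per mg of iron: brown rice $0.4000, quinoa $0.6500, broccoli $1.0909.
Take 1 serving of brown rice: +1.0 mg iron for $0.40 (total $0.40, still need 4.0 mg).
Take 2 servings of quinoa: +4.0 mg iron for $2.60 (total $3.00, still need 0.0 mg).
Filling from the cheapest source first is optimal under one linear minimum: $3.00.

$3.00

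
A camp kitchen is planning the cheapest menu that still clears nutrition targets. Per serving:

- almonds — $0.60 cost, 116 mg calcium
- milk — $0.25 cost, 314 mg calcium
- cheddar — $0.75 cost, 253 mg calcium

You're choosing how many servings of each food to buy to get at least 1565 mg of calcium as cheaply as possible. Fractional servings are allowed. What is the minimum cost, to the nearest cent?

$1.25

Cost per mg of calcium: milk $0.0008, cheddar $0.0030, almonds $0.0052.
With no serving limits, use only milk: 1565 mg / 314 mg = 4.984 servings × $0.25 = $1.25.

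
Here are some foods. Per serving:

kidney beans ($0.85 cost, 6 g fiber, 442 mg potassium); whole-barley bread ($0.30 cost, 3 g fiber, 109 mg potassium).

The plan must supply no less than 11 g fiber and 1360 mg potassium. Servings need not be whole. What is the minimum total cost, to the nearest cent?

Minimising a linear cost over {fiber ≥ 11, potassium ≥ 1360, servings ≥ 0} — the optimum is at a vertex, using one or two foods.
kidney beans only: max(11/6, 1360/442) = 3.077 servings → $2.62.
whole-barley bread only: max(11/3, 1360/109) = 12.48 servings → $3.74.
kidney beans + whole-barley bread: the both-tight solution has a negative serving — not a feasible corner.
Cheapest feasible corner: $2.62.

$2.62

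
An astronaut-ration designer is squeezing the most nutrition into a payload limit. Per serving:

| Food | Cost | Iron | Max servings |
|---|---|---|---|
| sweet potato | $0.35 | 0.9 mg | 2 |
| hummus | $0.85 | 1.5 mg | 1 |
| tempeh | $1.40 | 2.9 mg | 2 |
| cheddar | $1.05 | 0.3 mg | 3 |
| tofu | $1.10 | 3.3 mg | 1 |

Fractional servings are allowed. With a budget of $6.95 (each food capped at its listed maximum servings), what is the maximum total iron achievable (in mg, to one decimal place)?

12.8 mg

Iron per dollar: tofu 3, sweet potato 2.571, tempeh 2.071, hummus 1.765, cheddar 0.2857.
Take 1 serving of tofu: spends $1.10, +3.3 mg iron (running total 3.3 mg).
Take 2 servings of sweet potato: spends $0.70, +1.8 mg iron (running total 5.1 mg).
Take 2 servings of tempeh: spends $2.80, +5.8 mg iron (running total 10.9 mg).
Take 1 serving of hummus: spends $0.85, +1.5 mg iron (running total 12.4 mg).
Take 1.429 servings of cheddar: spends $1.50, +0.4 mg iron (running total 12.8 mg).
Greedy by best ratio exhausts the cost allowance optimally: 12.8 mg.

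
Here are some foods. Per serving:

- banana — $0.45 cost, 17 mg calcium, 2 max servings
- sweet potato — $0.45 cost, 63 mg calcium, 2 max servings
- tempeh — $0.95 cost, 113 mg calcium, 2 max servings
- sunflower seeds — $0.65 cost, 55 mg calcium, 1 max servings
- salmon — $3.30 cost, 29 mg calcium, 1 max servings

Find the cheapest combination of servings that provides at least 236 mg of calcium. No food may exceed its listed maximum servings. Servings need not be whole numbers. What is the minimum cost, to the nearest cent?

Cost per mg of calcium: sweet potato $0.0071, tempeh $0.0084, sunflower seeds $0.0118, banana $0.0265, salmon $0.1138.
Take 2 servings of sweet potato: +126.0 mg calcium for $0.90 (total $0.90, still need 110.0 mg).
Take 0.9735 servings of tempeh: +110.0 mg calcium for $0.92 (total $1.82, still need 0.0 mg).
Filling from the cheapest source first is optimal under one linear minimum: $1.82.

$1.82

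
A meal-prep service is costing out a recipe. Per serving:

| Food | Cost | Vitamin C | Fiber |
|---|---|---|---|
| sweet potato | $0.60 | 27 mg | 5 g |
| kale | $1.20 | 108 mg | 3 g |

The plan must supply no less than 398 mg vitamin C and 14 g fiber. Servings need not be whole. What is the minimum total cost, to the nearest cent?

$4.63

For a min-cost LP with two ≥-constraints, a basic feasible solution has at most two positive variables.
sweet potato only: max(398/27, 14/5) = 14.74 servings → $8.84.
kale only: max(398/108, 14/3) = 4.667 servings → $5.60.
sweet potato + kale with both tight: 0.6928 servings and 3.512 servings → $4.63.
Cheapest feasible corner: $4.63.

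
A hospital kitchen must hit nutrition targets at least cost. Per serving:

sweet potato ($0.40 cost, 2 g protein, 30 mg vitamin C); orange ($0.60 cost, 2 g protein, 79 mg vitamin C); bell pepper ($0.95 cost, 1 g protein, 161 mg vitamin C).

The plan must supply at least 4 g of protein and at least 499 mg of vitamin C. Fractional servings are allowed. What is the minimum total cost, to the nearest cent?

A basic optimal solution has at most two foods positive. Try each food alone and each pair with both targets met exactly.
sweet potato only: max(4/2, 499/30) = 16.63 servings → $6.65.
orange only: max(4/2, 499/79) = 6.316 servings → $3.79.
bell pepper only: max(4/1, 499/161) = 4 servings → $3.80.
sweet potato + orange: intersection lies outside the first quadrant.
sweet potato + bell pepper with both tight: 0.4966 servings and 3.007 servings → $3.06.
orange + bell pepper with both tight: 0.5967 servings and 2.807 servings → $3.02.
So the least-cost plan costs $3.02.

$3.02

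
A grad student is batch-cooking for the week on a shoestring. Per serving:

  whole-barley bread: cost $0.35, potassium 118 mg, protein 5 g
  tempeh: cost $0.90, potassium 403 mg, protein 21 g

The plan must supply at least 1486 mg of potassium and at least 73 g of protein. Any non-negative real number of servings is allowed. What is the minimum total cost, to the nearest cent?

$3.32

This is a tiny linear program; its minimum lies at a vertex of the feasible set. List the vertices and price them.
whole-barley bread only: max(1486/118, 73/5) = 14.6 servings → $5.11.
tempeh only: max(1486/403, 73/21) = 3.687 servings → $3.32.
whole-barley bread + tempeh with both tight: 3.86 servings and 2.557 servings → $3.65.
So the least-cost plan costs $3.32.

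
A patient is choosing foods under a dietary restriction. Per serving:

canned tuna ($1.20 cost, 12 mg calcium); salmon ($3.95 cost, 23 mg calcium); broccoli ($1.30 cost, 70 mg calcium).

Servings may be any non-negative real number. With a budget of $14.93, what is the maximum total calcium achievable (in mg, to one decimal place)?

Calcium per dollar: broccoli 53.85, canned tuna 10, salmon 5.823.
With no serving limits, spend the whole cost allowance on broccoli: $14.93 / $1.30 × 70 mg = 803.9 mg.

803.9 mg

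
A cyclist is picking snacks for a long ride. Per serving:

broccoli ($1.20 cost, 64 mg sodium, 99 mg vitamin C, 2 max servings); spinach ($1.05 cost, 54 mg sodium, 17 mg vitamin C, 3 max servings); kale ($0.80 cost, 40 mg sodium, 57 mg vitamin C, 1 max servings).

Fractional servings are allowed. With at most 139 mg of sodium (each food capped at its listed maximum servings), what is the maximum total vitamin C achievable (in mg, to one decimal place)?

213.7 mg

Vitamin C per mg sodium: broccoli 1.547, kale 1.425, spinach 0.3148.
Take 2 servings of broccoli: uses 128 mg sodium, +198.0 mg vitamin C (running total 198.0 mg).
Take 0.275 servings of kale: uses 11 mg sodium, +15.7 mg vitamin C (running total 213.7 mg).
Greedy by best ratio exhausts the sodium allowance optimally: 213.7 mg.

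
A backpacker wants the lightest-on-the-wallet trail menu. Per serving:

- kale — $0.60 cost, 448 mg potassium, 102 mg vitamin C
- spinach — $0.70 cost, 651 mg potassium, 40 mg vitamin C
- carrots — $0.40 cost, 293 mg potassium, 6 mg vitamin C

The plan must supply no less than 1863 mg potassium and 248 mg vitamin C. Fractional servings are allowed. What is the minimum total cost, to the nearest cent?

With two linear requirements the optimum uses one or two foods; enumerate the corners.
kale only: max(1863/448, 248/102) = 4.158 servings → $2.50.
spinach only: max(1863/651, 248/40) = 6.2 servings → $4.34.
carrots only: max(1863/293, 248/6) = 41.33 servings → $16.53.
kale + spinach with both tight: 1.793 servings and 1.628 servings → $2.22.
kale + carrots with both tight: 2.261 servings and 2.902 servings → $2.52.
spinach + carrots with both targets exact would need a negative amount; discard.
Cheapest feasible corner: $2.22.

$2.22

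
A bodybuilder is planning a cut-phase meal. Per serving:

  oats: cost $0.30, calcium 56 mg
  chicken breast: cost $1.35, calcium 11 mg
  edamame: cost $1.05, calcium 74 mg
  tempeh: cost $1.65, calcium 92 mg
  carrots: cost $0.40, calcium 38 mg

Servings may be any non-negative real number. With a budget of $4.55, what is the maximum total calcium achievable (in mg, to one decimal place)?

Calcium per dollar: oats 186.7, carrots 95, edamame 70.48, tempeh 55.76, chicken breast 8.148.
With no serving limits, spend the whole cost allowance on oats: $4.55 / $0.30 × 56 mg = 849.3 mg.

849.3 mg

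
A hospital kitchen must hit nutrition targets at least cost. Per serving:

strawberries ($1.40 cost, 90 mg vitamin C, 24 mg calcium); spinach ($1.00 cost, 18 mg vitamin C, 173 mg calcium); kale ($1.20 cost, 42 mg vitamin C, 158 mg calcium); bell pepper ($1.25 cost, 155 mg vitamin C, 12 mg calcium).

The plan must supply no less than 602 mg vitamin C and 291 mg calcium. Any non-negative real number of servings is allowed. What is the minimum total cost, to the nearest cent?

A basic optimal solution has at most two foods positive. Try each food alone and each pair with both targets met exactly.
strawberries only: max(602/90, 291/24) = 12.12 servings → $16.98.
spinach only: max(602/18, 291/173) = 33.44 servings → $33.44.
kale only: max(602/42, 291/158) = 14.33 servings → $17.20.
bell pepper only: max(602/155, 291/12) = 24.25 servings → $30.31.
strawberries + spinach with both tight: 6.534 servings and 0.7757 servings → $9.92.
strawberries + kale with both tight: 6.274 servings and 0.8887 servings → $9.85.
strawberries + bell pepper: the both-tight solution has a negative serving — not a feasible corner.
spinach + kale with both targets exact would need a negative amount; discard.
spinach + bell pepper with both tight: 1.424 servings and 3.718 servings → $6.07.
kale + bell pepper with both tight: 1.579 servings and 3.456 servings → $6.22.
So the least-cost plan costs $6.07.

$6.07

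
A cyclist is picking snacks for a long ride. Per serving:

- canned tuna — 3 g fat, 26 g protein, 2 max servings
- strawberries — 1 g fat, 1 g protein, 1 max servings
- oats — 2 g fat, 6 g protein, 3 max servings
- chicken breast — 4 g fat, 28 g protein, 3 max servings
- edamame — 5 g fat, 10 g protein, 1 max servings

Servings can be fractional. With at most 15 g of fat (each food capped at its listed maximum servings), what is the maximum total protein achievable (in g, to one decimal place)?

Protein per g fat: canned tuna 8.667, chicken breast 7, oats 3, edamame 2, strawberries 1.
Take 2 servings of canned tuna: uses 6 g fat, +52.0 g protein (running total 52.0 g).
Take 2.25 servings of chicken breast: uses 9 g fat, +63.0 g protein (running total 115.0 g).
Filling greedily by protein-per-g fat is optimal for one linear limit, giving 115.0 g.

115.0 g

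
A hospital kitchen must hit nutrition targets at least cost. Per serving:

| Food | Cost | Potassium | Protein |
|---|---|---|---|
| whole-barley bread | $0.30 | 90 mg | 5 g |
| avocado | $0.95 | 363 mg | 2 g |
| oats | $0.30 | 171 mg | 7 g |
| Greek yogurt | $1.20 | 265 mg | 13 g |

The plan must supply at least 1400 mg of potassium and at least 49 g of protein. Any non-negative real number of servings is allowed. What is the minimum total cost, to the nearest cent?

$2.46

Check every corner: each single food scaled to meet both minima, and each pair solved so both constraints bind.
whole-barley bread only: max(1400/90, 49/5) = 15.56 servings → $4.67.
avocado only: max(1400/363, 49/2) = 24.5 servings → $23.27.
oats only: max(1400/171, 49/7) = 8.187 servings → $2.46.
Greek yogurt only: max(1400/265, 49/13) = 5.283 servings → $6.34.
whole-barley bread + avocado with both tight: 9.166 servings and 1.584 servings → $4.25.
whole-barley bread + oats: the both-tight solution has a negative serving — not a feasible corner.
whole-barley bread + Greek yogurt: intersection lies outside the first quadrant.
avocado + oats with both tight: 0.6462 servings and 6.815 servings → $2.66.
avocado + Greek yogurt with both tight: 1.245 servings and 3.578 servings → $5.48.
oats + Greek yogurt: intersection lies outside the first quadrant.
Cheapest feasible corner: $2.46.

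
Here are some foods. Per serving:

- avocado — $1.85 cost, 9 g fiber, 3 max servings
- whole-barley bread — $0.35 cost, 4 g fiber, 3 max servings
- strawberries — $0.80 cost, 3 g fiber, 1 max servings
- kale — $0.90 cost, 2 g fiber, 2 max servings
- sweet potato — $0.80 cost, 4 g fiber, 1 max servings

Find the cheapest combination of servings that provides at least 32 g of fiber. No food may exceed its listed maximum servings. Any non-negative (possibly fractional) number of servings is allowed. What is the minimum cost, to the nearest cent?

Cost per g of fiber: whole-barley bread $0.0875, sweet potato $0.2000, avocado $0.2056, strawberries $0.2667, kale $0.4500.
Take 3 servings of whole-barley bread: +12.0 g fiber for $1.05 (total $1.05, still need 20.0 g).
Take 1 serving of sweet potato: +4.0 g fiber for $0.80 (total $1.85, still need 16.0 g).
Take 1.778 servings of avocado: +16.0 g fiber for $3.29 (total $5.14, still need 0.0 g).
Greedy by cheapest-per-g is optimal for a single linear constraint, so the minimum cost is $5.14.

$5.14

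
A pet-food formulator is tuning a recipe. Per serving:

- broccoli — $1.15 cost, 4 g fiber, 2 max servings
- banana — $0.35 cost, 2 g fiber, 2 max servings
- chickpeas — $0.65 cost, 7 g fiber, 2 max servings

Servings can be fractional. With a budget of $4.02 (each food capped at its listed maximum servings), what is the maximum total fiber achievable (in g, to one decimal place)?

25.0 g

Fiber per dollar: chickpeas 10.77, banana 5.714, broccoli 3.478.
Take 2 servings of chickpeas: spends $1.30, +14.0 g fiber (running total 14.0 g).
Take 2 servings of banana: spends $0.70, +4.0 g fiber (running total 18.0 g).
Take 1.757 servings of broccoli: spends $2.02, +7.0 g fiber (running total 25.0 g).
Filling greedily by fiber-per-dollar is optimal for one linear limit, giving 25.0 g.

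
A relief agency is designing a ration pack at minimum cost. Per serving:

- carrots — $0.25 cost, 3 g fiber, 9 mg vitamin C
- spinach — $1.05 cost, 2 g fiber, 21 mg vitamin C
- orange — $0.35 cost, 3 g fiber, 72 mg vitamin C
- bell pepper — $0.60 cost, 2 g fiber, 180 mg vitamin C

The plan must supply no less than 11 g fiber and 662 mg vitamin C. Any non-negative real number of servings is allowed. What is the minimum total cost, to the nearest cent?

$2.39

Two binding constraints pin down two serving amounts, so the optimal mix uses at most two foods. The candidates are each food alone (scaled to the tighter of fiber/vitamin C) and each pair with both constraints tight.
carrots only: max(11/3, 662/9) = 73.56 servings → $18.39.
spinach only: max(11/2, 662/21) = 31.52 servings → $33.10.
orange only: max(11/3, 662/72) = 9.194 servings → $3.22.
bell pepper only: max(11/2, 662/180) = 5.5 servings → $3.30.
carrots + spinach: the both-tight solution has a negative serving — not a feasible corner.
carrots + orange: the both-tight solution has a negative serving — not a feasible corner.
carrots + bell pepper with both tight: 1.257 servings and 3.615 servings → $2.48.
spinach + orange: intersection lies outside the first quadrant.
spinach + bell pepper with both tight: 2.063 servings and 3.437 servings → $4.23.
orange + bell pepper with both tight: 1.657 servings and 3.015 servings → $2.39.
Cheapest feasible corner: $2.39.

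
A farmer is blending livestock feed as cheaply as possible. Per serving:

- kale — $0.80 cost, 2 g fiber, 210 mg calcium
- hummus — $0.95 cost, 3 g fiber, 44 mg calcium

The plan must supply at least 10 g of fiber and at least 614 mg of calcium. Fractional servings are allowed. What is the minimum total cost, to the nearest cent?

$3.60

At the optimum either one food covers both requirements or two foods hit both targets exactly; no other combination can be cheaper.
kale only: max(10/2, 614/210) = 5 servings → $4.00.
hummus only: max(10/3, 614/44) = 13.95 servings → $13.26.
kale + hummus with both tight: 2.587 servings and 1.609 servings → $3.60.
The minimum over all feasible corners is $3.60.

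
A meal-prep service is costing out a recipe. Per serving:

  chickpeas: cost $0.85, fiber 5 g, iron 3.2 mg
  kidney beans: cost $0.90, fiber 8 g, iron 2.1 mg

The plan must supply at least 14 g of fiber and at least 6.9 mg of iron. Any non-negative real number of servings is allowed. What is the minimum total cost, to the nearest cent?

$2.07

A basic optimal solution has at most two foods positive. Try each food alone and each pair with both targets met exactly.
chickpeas only: max(14/5, 6.9/3.2) = 2.8 servings → $2.38.
kidney beans only: max(14/8, 6.9/2.1) = 3.286 servings → $2.96.
chickpeas + kidney beans with both tight: 1.709 servings and 0.6821 servings → $2.07.
So the least-cost plan costs $2.07.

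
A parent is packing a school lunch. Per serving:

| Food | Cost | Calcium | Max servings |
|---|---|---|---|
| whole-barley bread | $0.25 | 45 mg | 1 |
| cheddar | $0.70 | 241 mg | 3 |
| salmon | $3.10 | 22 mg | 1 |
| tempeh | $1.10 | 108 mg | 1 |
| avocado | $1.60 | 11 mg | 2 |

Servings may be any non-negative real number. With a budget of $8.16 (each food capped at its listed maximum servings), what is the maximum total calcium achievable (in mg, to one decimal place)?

Calcium per dollar: cheddar 344.3, whole-barley bread 180, tempeh 98.18, salmon 7.097, avocado 6.875.
Take 3 servings of cheddar: spends $2.10, +723.0 mg calcium (running total 723.0 mg).
Take 1 serving of whole-barley bread: spends $0.25, +45.0 mg calcium (running total 768.0 mg).
Take 1 serving of tempeh: spends $1.10, +108.0 mg calcium (running total 876.0 mg).
Take 1 serving of salmon: spends $3.10, +22.0 mg calcium (running total 898.0 mg).
Take 1.006 servings of avocado: spends $1.61, +11.1 mg calcium (running total 909.1 mg).
Filling greedily by calcium-per-dollar is optimal for one linear limit, giving 909.1 mg.

909.1 mg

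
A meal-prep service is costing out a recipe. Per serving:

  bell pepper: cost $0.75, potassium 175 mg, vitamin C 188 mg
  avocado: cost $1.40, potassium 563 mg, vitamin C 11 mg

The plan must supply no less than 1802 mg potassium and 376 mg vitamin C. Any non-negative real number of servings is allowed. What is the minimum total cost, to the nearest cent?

$5.06

The cheapest plan sits at a corner of the feasible region — with two constraints it uses at most two foods.
bell pepper only: max(1802/175, 376/188) = 10.3 servings → $7.72.
avocado only: max(1802/563, 376/11) = 34.18 servings → $47.85.
bell pepper + avocado with both tight: 1.846 servings and 2.627 servings → $5.06.
The minimum over all feasible corners is $5.06.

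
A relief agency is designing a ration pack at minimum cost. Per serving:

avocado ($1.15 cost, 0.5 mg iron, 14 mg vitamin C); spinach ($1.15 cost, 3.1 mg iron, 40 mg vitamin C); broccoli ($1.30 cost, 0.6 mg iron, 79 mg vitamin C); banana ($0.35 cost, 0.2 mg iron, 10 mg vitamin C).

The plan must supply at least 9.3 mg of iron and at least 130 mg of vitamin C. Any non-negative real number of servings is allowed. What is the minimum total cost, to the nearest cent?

Minimising a linear cost over {iron ≥ 9.3, vitamin C ≥ 130, servings ≥ 0} — the optimum is at a vertex, using one or two foods.
avocado only: max(9.3/0.5, 130/14) = 18.6 servings → $21.39.
spinach only: max(9.3/3.1, 130/40) = 3.25 servings → $3.74.
broccoli only: max(9.3/0.6, 130/79) = 15.5 servings → $20.15.
banana only: max(9.3/0.2, 130/10) = 46.5 servings → $16.27.
avocado + spinach with both tight: 1.325 servings and 2.786 servings → $4.73.
avocado + broccoli: the both-tight solution has a negative serving — not a feasible corner.
avocado + banana: the both-tight solution has a negative serving — not a feasible corner.
spinach + broccoli with both tight: 2.973 servings and 0.1403 servings → $3.60.
spinach + banana with both tight: 2.913 servings and 1.348 servings → $3.82.
broccoli + banana with both targets exact would need a negative amount; discard.
The minimum over all feasible corners is $3.60.

$3.60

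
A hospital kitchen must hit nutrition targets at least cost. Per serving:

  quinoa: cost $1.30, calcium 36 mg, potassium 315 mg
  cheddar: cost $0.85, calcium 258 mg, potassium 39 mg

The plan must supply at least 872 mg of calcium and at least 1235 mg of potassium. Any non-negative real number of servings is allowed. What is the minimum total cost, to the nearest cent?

Compare the cost at each extreme point of the feasible region.
quinoa only: max(872/36, 1235/315) = 24.22 servings → $31.49.
cheddar only: max(872/258, 1235/39) = 31.67 servings → $26.92.
quinoa + cheddar with both tight: 3.564 servings and 2.883 servings → $7.08.
The minimum over all feasible corners is $7.08.

$7.08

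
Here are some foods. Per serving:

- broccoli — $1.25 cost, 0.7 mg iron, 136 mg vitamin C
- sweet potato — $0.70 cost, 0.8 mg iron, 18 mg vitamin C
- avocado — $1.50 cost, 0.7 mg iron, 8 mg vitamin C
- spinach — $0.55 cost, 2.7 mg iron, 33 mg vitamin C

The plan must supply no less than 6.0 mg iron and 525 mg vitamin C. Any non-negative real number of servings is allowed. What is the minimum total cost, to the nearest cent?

With two linear requirements the optimum uses one or two foods; enumerate the corners.
broccoli only: max(6.0/0.7, 525/136) = 8.571 servings → $10.71.
sweet potato only: max(6.0/0.8, 525/18) = 29.17 servings → $20.42.
avocado only: max(6.0/0.7, 525/8) = 65.62 servings → $98.44.
spinach only: max(6.0/2.7, 525/33) = 15.91 servings → $8.75.
broccoli + sweet potato with both tight: 3.243 servings and 4.662 servings → $7.32.
broccoli + avocado with both tight: 3.566 servings and 5.006 servings → $11.97.
broccoli + spinach with both tight: 3.544 servings and 1.303 servings → $5.15.
sweet potato + avocado with both targets exact would need a negative amount; discard.
sweet potato + spinach: intersection lies outside the first quadrant.
avocado + spinach: the both-tight solution has a negative serving — not a feasible corner.
So the least-cost plan costs $5.15.

$5.15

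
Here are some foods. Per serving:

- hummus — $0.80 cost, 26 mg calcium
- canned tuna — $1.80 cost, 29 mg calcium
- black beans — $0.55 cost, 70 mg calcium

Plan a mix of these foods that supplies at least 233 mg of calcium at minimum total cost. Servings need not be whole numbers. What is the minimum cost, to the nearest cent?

$1.83

Cost per mg of calcium: black beans $0.0079, hummus $0.0308, canned tuna $0.0621.
With no serving limits, use only black beans: 233 mg / 70 mg = 3.329 servings × $0.55 = $1.83.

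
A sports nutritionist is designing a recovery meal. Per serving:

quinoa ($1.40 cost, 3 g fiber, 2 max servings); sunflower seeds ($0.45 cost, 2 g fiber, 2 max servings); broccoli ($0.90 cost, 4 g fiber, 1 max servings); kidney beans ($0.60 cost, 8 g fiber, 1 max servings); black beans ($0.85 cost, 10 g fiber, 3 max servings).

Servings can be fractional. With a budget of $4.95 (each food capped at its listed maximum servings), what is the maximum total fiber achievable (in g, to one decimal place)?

Fiber per dollar: kidney beans 13.33, black beans 11.76, sunflower seeds 4.444, broccoli 4.444, quinoa 2.143.
Take 1 serving of kidney beans: spends $0.60, +8.0 g fiber (running total 8.0 g).
Take 3 servings of black beans: spends $2.55, +30.0 g fiber (running total 38.0 g).
Take 2 servings of sunflower seeds: spends $0.90, +4.0 g fiber (running total 42.0 g).
Take 1 serving of broccoli: spends $0.90, +4.0 g fiber (running total 46.0 g).
Greedy by best ratio exhausts the cost allowance optimally: 46.0 g.

46.0 g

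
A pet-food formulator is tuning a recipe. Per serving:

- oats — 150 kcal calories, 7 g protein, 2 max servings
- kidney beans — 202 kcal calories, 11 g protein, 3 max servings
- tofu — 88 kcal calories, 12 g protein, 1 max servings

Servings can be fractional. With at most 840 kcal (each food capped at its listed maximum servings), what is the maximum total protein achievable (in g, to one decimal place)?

51.8 g

Protein per kcal: tofu 0.1364, kidney beans 0.05446, oats 0.04667.
Take 1 serving of tofu: uses 88 kcal, +12.0 g protein (running total 12.0 g).
Take 3 servings of kidney beans: uses 606 kcal, +33.0 g protein (running total 45.0 g).
Take 0.9733 servings of oats: uses 146 kcal, +6.8 g protein (running total 51.8 g).
Filling greedily by protein-per-kcal is optimal for one linear limit, giving 51.8 g.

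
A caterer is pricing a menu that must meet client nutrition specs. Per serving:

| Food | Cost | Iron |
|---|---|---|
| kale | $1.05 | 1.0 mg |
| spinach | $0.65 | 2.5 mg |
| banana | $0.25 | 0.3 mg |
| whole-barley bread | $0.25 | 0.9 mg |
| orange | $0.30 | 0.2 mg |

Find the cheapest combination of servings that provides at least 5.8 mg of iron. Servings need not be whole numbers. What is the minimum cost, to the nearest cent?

Cost per mg of iron: spinach $0.2600, whole-barley bread $0.2778, banana $0.8333, kale $1.0500, orange $1.5000.
With no serving limits, use only spinach: 5.8 mg / 2.5 mg = 2.32 servings × $0.65 = $1.51.

$1.51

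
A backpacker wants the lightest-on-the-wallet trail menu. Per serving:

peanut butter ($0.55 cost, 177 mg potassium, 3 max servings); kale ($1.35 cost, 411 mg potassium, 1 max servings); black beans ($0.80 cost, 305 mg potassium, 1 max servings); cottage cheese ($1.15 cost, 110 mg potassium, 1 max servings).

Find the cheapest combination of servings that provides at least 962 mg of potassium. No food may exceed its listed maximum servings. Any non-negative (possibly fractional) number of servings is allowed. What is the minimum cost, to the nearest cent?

Cost per mg of potassium: black beans $0.0026, peanut butter $0.0031, kale $0.0033, cottage cheese $0.0105.
Take 1 serving of black beans: +305.0 mg potassium for $0.80 (total $0.80, still need 657.0 mg).
Take 3 servings of peanut butter: +531.0 mg potassium for $1.65 (total $2.45, still need 126.0 mg).
Take 0.3066 servings of kale: +126.0 mg potassium for $0.41 (total $2.86, still need 0.0 mg).
Greedy by cheapest-per-mg is optimal for a single linear constraint, so the minimum cost is $2.86.

$2.86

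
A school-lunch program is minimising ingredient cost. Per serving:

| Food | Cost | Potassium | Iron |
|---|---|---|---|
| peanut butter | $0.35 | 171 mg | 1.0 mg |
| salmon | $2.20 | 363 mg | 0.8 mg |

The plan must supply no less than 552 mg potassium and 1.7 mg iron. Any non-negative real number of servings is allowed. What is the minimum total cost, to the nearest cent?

The cheapest plan sits at a corner of the feasible region — with two constraints it uses at most two foods.
peanut butter only: max(552/171, 1.7/1.0) = 3.228 servings → $1.13.
salmon only: max(552/363, 1.7/0.8) = 2.125 servings → $4.67.
peanut butter + salmon with both tight: 0.7759 servings and 1.155 servings → $2.81.
The minimum over all feasible corners is $1.13.

$1.13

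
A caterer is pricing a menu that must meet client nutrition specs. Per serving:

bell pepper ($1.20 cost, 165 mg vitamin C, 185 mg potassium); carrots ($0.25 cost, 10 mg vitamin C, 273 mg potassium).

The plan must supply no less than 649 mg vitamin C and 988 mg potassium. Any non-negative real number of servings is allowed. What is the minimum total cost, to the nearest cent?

Minimising a linear cost over {vitamin C ≥ 649, potassium ≥ 988, servings ≥ 0} — the optimum is at a vertex, using one or two foods.
bell pepper only: max(649/165, 988/185) = 5.341 servings → $6.41.
carrots only: max(649/10, 988/273) = 64.9 servings → $16.23.
bell pepper + carrots with both tight: 3.873 servings and 0.9944 servings → $4.90.
So the least-cost plan costs $4.90.

$4.90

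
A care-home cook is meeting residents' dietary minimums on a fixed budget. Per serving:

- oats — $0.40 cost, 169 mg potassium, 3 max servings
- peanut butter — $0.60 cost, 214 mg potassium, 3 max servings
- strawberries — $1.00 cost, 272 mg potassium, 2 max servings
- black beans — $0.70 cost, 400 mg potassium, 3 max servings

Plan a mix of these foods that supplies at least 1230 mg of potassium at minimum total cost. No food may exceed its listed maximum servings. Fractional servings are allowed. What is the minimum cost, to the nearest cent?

Cost per mg of potassium: black beans $0.0018, oats $0.0024, peanut butter $0.0028, strawberries $0.0037.
Take 3 servings of black beans: +1200.0 mg potassium for $2.10 (total $2.10, still need 30.0 mg).
Take 0.1775 servings of oats: +30.0 mg potassium for $0.07 (total $2.17, still need 0.0 mg).
Filling from the cheapest source first is optimal under one linear minimum: $2.17.

$2.17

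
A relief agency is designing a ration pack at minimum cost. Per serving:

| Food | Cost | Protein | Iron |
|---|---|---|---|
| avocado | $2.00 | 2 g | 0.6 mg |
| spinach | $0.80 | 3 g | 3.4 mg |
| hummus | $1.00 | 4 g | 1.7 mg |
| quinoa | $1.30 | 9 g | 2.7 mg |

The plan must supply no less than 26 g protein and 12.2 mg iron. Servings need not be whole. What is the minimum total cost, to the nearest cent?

Minimising a linear cost over {protein ≥ 26, iron ≥ 12.2, servings ≥ 0} — the optimum is at a vertex, using one or two foods.
avocado only: max(26/2, 12.2/0.6) = 20.33 servings → $40.67.
spinach only: max(26/3, 12.2/3.4) = 8.667 servings → $6.93.
hummus only: max(26/4, 12.2/1.7) = 7.176 servings → $7.18.
quinoa only: max(26/9, 12.2/2.7) = 4.519 servings → $5.87.
avocado + spinach with both tight: 10.36 servings and 1.76 servings → $22.13.
avocado + hummus: the both-tight solution has a negative serving — not a feasible corner.
avocado + quinoa (both tight): parallel constraints — no distinct corner.
spinach + hummus with both tight: 0.5412 servings and 6.094 servings → $6.53.
spinach + quinoa with both tight: 1.76 servings and 2.302 servings → $4.40.
hummus + quinoa: intersection lies outside the first quadrant.
The minimum over all feasible corners is $4.40.

$4.40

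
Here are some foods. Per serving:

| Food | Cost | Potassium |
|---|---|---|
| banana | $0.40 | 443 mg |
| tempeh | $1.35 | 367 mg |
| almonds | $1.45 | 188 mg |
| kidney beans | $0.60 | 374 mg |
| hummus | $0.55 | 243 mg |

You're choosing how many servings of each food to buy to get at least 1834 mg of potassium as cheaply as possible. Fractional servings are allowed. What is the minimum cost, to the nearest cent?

Cost per mg of potassium: banana $0.0009, kidney beans $0.0016, hummus $0.0023, tempeh $0.0037, almonds $0.0077.
With no serving limits, use only banana: 1834 mg / 443 mg = 4.14 servings × $0.40 = $1.66.

$1.66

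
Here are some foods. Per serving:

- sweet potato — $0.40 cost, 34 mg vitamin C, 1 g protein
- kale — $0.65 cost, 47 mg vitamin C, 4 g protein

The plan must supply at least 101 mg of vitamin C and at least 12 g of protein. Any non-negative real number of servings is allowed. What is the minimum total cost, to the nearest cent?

Minimising a linear cost over {vitamin C ≥ 101, protein ≥ 12, servings ≥ 0} — the optimum is at a vertex, using one or two foods.
sweet potato only: max(101/34, 12/1) = 12 servings → $4.80.
kale only: max(101/47, 12/4) = 3 servings → $1.95.
sweet potato + kale: intersection lies outside the first quadrant.
The minimum over all feasible corners is $1.95.

$1.95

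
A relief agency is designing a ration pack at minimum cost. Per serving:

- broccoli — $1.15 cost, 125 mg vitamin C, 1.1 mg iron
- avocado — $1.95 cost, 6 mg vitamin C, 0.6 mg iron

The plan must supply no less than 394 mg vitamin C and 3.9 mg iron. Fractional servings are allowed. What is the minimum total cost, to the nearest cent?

With two linear requirements the optimum uses one or two foods; enumerate the corners.
broccoli only: max(394/125, 3.9/1.1) = 3.545 servings → $4.08.
avocado only: max(394/6, 3.9/0.6) = 65.67 servings → $128.05.
broccoli + avocado with both tight: 3.114 servings and 0.7909 servings → $5.12.
The minimum over all feasible corners is $4.08.

$4.08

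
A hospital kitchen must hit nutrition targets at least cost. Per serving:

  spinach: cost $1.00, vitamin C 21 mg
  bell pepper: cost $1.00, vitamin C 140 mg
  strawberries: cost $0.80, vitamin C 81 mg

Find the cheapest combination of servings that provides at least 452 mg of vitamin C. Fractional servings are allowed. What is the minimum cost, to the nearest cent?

Cost per mg of vitamin C: bell pepper $0.0071, strawberries $0.0099, spinach $0.0476.
With no serving limits, use only bell pepper: 452 mg / 140 mg = 3.229 servings × $1.00 = $3.23.

$3.23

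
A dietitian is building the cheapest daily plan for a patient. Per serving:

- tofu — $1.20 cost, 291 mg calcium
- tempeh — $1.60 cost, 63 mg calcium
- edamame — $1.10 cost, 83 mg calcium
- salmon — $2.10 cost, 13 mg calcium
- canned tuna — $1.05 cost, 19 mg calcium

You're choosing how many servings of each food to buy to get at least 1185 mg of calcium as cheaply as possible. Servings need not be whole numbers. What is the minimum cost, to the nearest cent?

$4.89

Cost per mg of calcium: tofu $0.0041, edamame $0.0133, tempeh $0.0254, canned tuna $0.0553, salmon $0.1615.
With no serving limits, use only tofu: 1185 mg / 291 mg = 4.072 servings × $1.20 = $4.89.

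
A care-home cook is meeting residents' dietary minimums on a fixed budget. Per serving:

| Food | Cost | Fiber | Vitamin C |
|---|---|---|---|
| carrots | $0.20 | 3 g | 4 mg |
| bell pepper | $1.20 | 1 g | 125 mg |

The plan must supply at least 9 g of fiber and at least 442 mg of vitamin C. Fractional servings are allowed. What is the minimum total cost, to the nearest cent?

A basic optimal solution has at most two foods positive. Try each food alone and each pair with both targets met exactly.
carrots only: max(9/3, 442/4) = 110.5 servings → $22.10.
bell pepper only: max(9/1, 442/125) = 9 servings → $10.80.
carrots + bell pepper with both tight: 1.841 servings and 3.477 servings → $4.54.
So the least-cost plan costs $4.54.

$4.54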